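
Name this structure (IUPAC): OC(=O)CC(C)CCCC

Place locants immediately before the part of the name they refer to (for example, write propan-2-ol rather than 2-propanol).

The longest chain bearing the –COOH group is 7 carbons long (heptane).
The principal characteristic group is a carboxylic acid (terminal –COOH), named with the suffix -oic acid.
The numbering direction is chosen so that the carboxylic acid carbon is C-1 by definition.
That gives a methyl group at C-3.
Putting it together: 3-methylheptanoic acid.

3-methylheptanoic acid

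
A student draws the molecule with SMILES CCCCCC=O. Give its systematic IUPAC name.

hexanal

The longest carbon chain that includes the –CHO group has 6 carbons, so the parent hydride is hexane.
The principal characteristic group is an aldehyde (terminal –CHO), named with the suffix -al.
The numbering direction is chosen so that the aldehyde carbon is C-1 by definition.
Putting it together: hexanal.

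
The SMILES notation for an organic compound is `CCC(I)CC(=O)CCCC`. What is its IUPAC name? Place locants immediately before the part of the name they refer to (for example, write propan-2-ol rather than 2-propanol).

3-iodononan-5-one

The longest chain bearing the carbonyl is 9 carbons long (nonane).
The principal characteristic group is a ketone (C=O on an internal carbon), named with the suffix -one.
The numbering direction is chosen so that the substituent locant set {3} is lower than {7} at the first point of difference.
This places the carbonyl at C-5; an iodo group at C-3.
The name is 3-iodononan-5-one.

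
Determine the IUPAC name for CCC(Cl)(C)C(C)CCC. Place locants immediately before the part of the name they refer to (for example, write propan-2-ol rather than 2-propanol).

3-chloro-3,4-dimethylheptane

The parent chain contains 7 carbons (heptane).
Choose the numbering such that the substituent locant set {3,3,4} is lower than {4,5,5} at the first point of difference.
With this numbering: a chloro group at C-3; methyl groups at C-3 and C-4.
The substituents are ordered alphabetically, ignoring any di-/tri- multipliers.
The name is 3-chloro-3,4-dimethylheptane.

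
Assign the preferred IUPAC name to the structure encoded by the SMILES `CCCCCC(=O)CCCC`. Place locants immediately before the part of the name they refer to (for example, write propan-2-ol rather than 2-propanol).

The longest carbon chain that includes the carbonyl has 10 carbons, so the parent hydride is decane.
The principal characteristic group is a ketone (C=O on an internal carbon), named with the suffix -one.
The numbering direction is chosen so that numbering from this end puts the carbonyl group at C-5 rather than C-6.
This places the carbonyl at C-5.
The name is decan-5-one.

decan-5-one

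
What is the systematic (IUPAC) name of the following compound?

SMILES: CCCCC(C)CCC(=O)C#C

The longest chain bearing the carbonyl and the multiple bond is 10 carbons long (decane).
The highest-priority functional group is a ketone (C=O on an internal carbon), so the name ends in -one.
The chain contains a C≡C triple bond, so the unsaturation ending is -yne.
Choose the numbering such that numbering from this end puts the carbonyl group at C-3 rather than C-8.
With this numbering: the carbonyl at C-3; the triple bond between C-1 and C-2; a methyl group at C-6.
Assembling the pieces gives 6-methyldec-1-yn-3-one.

6-methyldec-1-yn-3-one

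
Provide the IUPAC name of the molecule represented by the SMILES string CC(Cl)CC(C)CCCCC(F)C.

2-chloro-9-fluoro-4-methyldecane

The longest carbon chain is 10 atoms: the parent is decane.
The numbering direction is chosen so that the substituent locant set {2,4,9} is lower than {2,7,9} at the first point of difference.
That gives a chloro group at C-2; a fluoro group at C-9; a methyl group at C-4.
Prefixes are listed alphabetically: chloro, fluoro, methyl.
Assembling the pieces gives 2-chloro-9-fluoro-4-methyldecane.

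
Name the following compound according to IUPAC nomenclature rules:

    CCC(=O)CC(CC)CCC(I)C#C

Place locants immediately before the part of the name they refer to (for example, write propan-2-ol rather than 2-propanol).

The longest chain bearing the carbonyl and the multiple bond is 10 carbons long (decane).
The highest-priority functional group is a ketone (C=O on an internal carbon), so the name ends in -one.
The chain contains a C≡C triple bond, so the unsaturation ending is -yne.
Number the chain so that numbering from this end puts the carbonyl group at C-3 rather than C-8.
With this numbering: the carbonyl at C-3; the triple bond between C-9 and C-10; an ethyl group at C-5; an iodo group at C-8.
Substituent prefixes are cited in alphabetical order (multiplying prefixes like di-/tri- are ignored for ordering).
Assembling the pieces gives 5-ethyl-8-iododec-9-yn-3-one.

5-ethyl-8-iododec-9-yn-3-one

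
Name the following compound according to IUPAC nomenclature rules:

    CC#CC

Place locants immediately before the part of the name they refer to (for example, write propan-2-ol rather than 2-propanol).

but-2-yne

The longest carbon chain that includes the multiple bond has 4 carbons, so the parent hydride is butane.
A C≡C triple bond in the chain gives the infix -yne-.
Numbering from either end gives identical locants here.
With this numbering: the triple bond between C-2 and C-3.
Assembling the pieces gives but-2-yne.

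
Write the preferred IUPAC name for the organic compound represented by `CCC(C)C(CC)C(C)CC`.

4-ethyl-3,5-dimethylheptane

The longest continuous carbon chain has 7 atoms, so the parent hydride is heptane.
Both numbering directions give the same locant set; either may be used.
With this numbering: an ethyl group at C-4; methyl groups at C-3 and C-5.
Substituent prefixes are cited in alphabetical order (multiplying prefixes like di-/tri- are ignored for ordering).
Assembling the pieces gives 4-ethyl-3,5-dimethylheptane.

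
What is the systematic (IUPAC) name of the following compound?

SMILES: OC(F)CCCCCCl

6-chloro-1-fluorohexan-1-ol

The longest carbon chain that includes the –OH group has 6 carbons, so the parent hydride is hexane.
The principal characteristic group is an alcohol (–OH), named with the suffix -ol.
Number the chain so that numbering from this end puts the hydroxyl group at C-1 rather than C-6.
This places the hydroxyl at C-1; a chloro group at C-6; a fluoro group at C-1.
The substituents are ordered alphabetically, ignoring any di-/tri- multipliers.
The name is 6-chloro-1-fluorohexan-1-ol.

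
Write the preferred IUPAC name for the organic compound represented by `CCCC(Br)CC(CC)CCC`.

4-bromo-6-ethylnonane

The longest continuous carbon chain has 9 atoms, so the parent hydride is nonane.
The numbering direction is chosen so that the locant sets are identical either way, so the alphabetically earlier bromo substituent takes the lower locant (4 rather than 6).
With this numbering: a bromo group at C-4; an ethyl group at C-6.
The substituents are ordered alphabetically, ignoring any di-/tri- multipliers.
Assembling the pieces gives 4-bromo-6-ethylnonane.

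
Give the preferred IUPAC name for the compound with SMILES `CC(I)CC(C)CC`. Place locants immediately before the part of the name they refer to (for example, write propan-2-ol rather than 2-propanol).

The longest carbon chain is 6 atoms: the parent is hexane.
Number the chain so that the substituent locant set {2,4} is lower than {3,5} at the first point of difference.
That gives an iodo group at C-2; a methyl group at C-4.
Substituent prefixes are cited in alphabetical order (multiplying prefixes like di-/tri- are ignored for ordering).
The name is 2-iodo-4-methylhexane.

2-iodo-4-methylhexane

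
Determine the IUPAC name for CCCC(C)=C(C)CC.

3,4-dimethylhept-3-ene

The longest chain bearing the multiple bond is 7 carbons long (heptane).
The chain contains a C=C double bond, so the unsaturation ending is -ene.
Number the chain so that numbering from this end puts the double bond at C-3 rather than C-4.
That gives the double bond between C-3 and C-4; methyl groups at C-3 and C-4.
Assembling the pieces gives 3,4-dimethylhept-3-ene.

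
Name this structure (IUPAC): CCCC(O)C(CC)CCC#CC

5-ethyldec-8-yn-4-ol

The longest carbon chain that includes the –OH group and the multiple bond has 10 carbons, so the parent hydride is decane.
An alcohol (–OH) is the principal characteristic group, giving the suffix -ol.
There is one C≡C triple bond, indicated by the ending -yne.
Number the chain so that numbering from this end puts the hydroxyl group at C-4 rather than C-7.
This places the hydroxyl at C-4; the triple bond between C-8 and C-9; an ethyl group at C-5.
The name is 5-ethyldec-8-yn-4-ol.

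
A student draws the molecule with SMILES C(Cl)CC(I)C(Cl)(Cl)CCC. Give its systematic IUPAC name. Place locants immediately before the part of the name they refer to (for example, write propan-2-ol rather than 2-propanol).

1,4,4-trichloro-3-iodoheptane

The parent chain contains 7 carbons (heptane).
Choose the numbering such that the substituent locant set {1,3,4,4} is lower than {4,4,5,7} at the first point of difference.
This places chloro groups at C-1 and C-4 (×2); an iodo group at C-3.
Substituent prefixes are cited in alphabetical order (multiplying prefixes like di-/tri- are ignored for ordering).
Putting it together: 1,4,4-trichloro-3-iodoheptane.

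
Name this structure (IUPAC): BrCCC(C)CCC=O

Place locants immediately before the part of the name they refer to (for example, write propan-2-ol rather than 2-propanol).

6-bromo-4-methylhexanal

The longest carbon chain that includes the –CHO group has 6 carbons, so the parent hydride is hexane.
The principal characteristic group is an aldehyde (terminal –CHO), named with the suffix -al.
Choose the numbering such that the aldehyde carbon is C-1 by definition.
This places a bromo group at C-6; a methyl group at C-4.
Substituent prefixes are cited in alphabetical order (multiplying prefixes like di-/tri- are ignored for ordering).
Assembling the pieces gives 6-bromo-4-methylhexanal.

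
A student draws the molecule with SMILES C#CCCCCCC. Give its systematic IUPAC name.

The longest chain bearing the multiple bond is 8 carbons long (octane).
There is one C≡C triple bond, indicated by the ending -yne.
Number the chain so that numbering from this end puts the triple bond at C-1 rather than C-7.
With this numbering: the triple bond between C-1 and C-2.
The name is oct-1-yne.

oct-1-yne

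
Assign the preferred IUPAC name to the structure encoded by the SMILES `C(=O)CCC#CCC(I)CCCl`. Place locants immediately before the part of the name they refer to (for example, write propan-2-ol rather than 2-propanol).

The longest chain bearing the –CHO group and the multiple bond is 9 carbons long (nonane).
The principal characteristic group is an aldehyde (terminal –CHO), named with the suffix -al.
A C≡C triple bond in the chain gives the infix -yne-.
Number the chain so that the aldehyde carbon is C-1 by definition.
This places the triple bond between C-4 and C-5; a chloro group at C-9; an iodo group at C-7.
The substituents are ordered alphabetically, ignoring any di-/tri- multipliers.
Putting it together: 9-chloro-7-iodonon-4-ynal.

9-chloro-7-iodonon-4-ynal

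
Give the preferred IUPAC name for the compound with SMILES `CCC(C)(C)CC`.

The parent chain contains 5 carbons (pentane).
The molecule is symmetric, so either numbering direction gives the same locants.
This places two methyl groups at C-3.
Assembling the pieces gives 3,3-dimethylpentane.

3,3-dimethylpentane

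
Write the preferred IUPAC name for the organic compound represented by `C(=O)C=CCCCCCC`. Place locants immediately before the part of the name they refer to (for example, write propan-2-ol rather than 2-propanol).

non-2-enal

Counting along the main chain through the –CHO group and the multiple bond gives 9 carbons: the parent is nonane.
An aldehyde (terminal –CHO) is the principal characteristic group, giving the suffix -al.
A C=C double bond in the chain gives the infix -ene-.
Choose the numbering such that the aldehyde carbon is C-1 by definition.
With this numbering: the double bond between C-2 and C-3.
The name is non-2-enal.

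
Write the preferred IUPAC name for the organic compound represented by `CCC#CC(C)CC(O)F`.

1-fluoro-3-methylhept-4-yn-1-ol

Counting along the main chain through the –OH group and the multiple bond gives 7 carbons: the parent is heptane.
An alcohol (–OH) is the principal characteristic group, giving the suffix -ol.
There is one C≡C triple bond, indicated by the ending -yne.
Choose the numbering such that numbering from this end puts the hydroxyl group at C-1 rather than C-7.
With this numbering: the hydroxyl at C-1; the triple bond between C-4 and C-5; a fluoro group at C-1; a methyl group at C-3.
Prefixes are listed alphabetically: fluoro, methyl.
Assembling the pieces gives 1-fluoro-3-methylhept-4-yn-1-ol.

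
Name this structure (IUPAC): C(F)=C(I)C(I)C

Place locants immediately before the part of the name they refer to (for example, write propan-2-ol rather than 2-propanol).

Counting along the main chain through the multiple bond gives 4 carbons: the parent is butane.
There is one C=C double bond, indicated by the ending -ene.
The numbering direction is chosen so that numbering from this end puts the double bond at C-1 rather than C-3.
This places the double bond between C-1 and C-2; a fluoro group at C-1; iodo groups at C-2 and C-3.
Substituent prefixes are cited in alphabetical order (multiplying prefixes like di-/tri- are ignored for ordering).
Assembling the pieces gives 1-fluoro-2,3-diiodobut-1-ene.

1-fluoro-2,3-diiodobut-1-ene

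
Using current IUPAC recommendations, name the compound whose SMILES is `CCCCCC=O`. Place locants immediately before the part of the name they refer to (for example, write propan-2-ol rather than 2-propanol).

Counting along the main chain through the –CHO group gives 6 carbons: the parent is hexane.
An aldehyde (terminal –CHO) is the principal characteristic group, giving the suffix -al.
Number the chain so that the aldehyde carbon is C-1 by definition.
Assembling the pieces gives hexanal.

hexanal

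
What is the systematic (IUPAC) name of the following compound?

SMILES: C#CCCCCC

The longest carbon chain that includes the multiple bond has 7 carbons, so the parent hydride is heptane.
A C≡C triple bond in the chain gives the infix -yne-.
Choose the numbering such that numbering from this end puts the triple bond at C-1 rather than C-6.
That gives the triple bond between C-1 and C-2.
The name is hept-1-yne.

hept-1-yne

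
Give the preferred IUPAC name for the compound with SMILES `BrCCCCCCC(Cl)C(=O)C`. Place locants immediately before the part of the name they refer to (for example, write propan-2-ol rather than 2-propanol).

9-bromo-3-chlorononan-2-one

The longest chain bearing the carbonyl is 9 carbons long (nonane).
The principal characteristic group is a ketone (C=O on an internal carbon), named with the suffix -one.
Choose the numbering such that numbering from this end puts the carbonyl group at C-2 rather than C-8.
This places the carbonyl at C-2; a bromo group at C-9; a chloro group at C-3.
Substituent prefixes are cited in alphabetical order (multiplying prefixes like di-/tri- are ignored for ordering).
The name is 9-bromo-3-chlorononan-2-one.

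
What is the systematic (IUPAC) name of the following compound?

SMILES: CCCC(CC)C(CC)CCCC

The parent chain contains 9 carbons (nonane).
The numbering direction is chosen so that the substituent locant set {4,5} is lower than {5,6} at the first point of difference.
This places ethyl groups at C-4 and C-5.
The name is 4,5-diethylnonane.

4,5-diethylnonane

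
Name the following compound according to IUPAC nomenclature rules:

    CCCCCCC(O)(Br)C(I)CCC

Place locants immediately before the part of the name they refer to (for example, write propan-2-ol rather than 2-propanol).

The longest carbon chain that includes the –OH group has 11 carbons, so the parent hydride is undecane.
An alcohol (–OH) is the principal characteristic group, giving the suffix -ol.
The numbering direction is chosen so that numbering from this end puts the hydroxyl group at C-5 rather than C-7.
With this numbering: the hydroxyl at C-5; a bromo group at C-5; an iodo group at C-4.
The substituents are ordered alphabetically, ignoring any di-/tri- multipliers.
Assembling the pieces gives 5-bromo-4-iodoundecan-5-ol.

5-bromo-4-iodoundecan-5-ol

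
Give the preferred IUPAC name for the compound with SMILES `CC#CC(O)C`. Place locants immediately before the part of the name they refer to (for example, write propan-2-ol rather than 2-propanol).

pent-3-yn-2-ol

Counting along the main chain through the –OH group and the multiple bond gives 5 carbons: the parent is pentane.
The highest-priority functional group is an alcohol (–OH), so the name ends in -ol.
The chain contains a C≡C triple bond, so the unsaturation ending is -yne.
Choose the numbering such that numbering from this end puts the hydroxyl group at C-2 rather than C-4.
With this numbering: the hydroxyl at C-2; the triple bond between C-3 and C-4.
The name is pent-3-yn-2-ol.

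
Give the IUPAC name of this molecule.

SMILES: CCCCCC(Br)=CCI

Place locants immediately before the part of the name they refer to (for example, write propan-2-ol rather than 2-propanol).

The longest chain bearing the multiple bond is 8 carbons long (octane).
A C=C double bond in the chain gives the infix -ene-.
Number the chain so that numbering from this end puts the double bond at C-2 rather than C-6.
This places the double bond between C-2 and C-3; a bromo group at C-3; an iodo group at C-1.
Substituent prefixes are cited in alphabetical order (multiplying prefixes like di-/tri- are ignored for ordering).
The name is 3-bromo-1-iodooct-2-ene.

3-bromo-1-iodooct-2-ene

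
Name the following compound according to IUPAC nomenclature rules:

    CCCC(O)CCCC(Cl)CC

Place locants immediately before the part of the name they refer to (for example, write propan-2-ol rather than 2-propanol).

The longest carbon chain that includes the –OH group has 10 carbons, so the parent hydride is decane.
The principal characteristic group is an alcohol (–OH), named with the suffix -ol.
The numbering direction is chosen so that numbering from this end puts the hydroxyl group at C-4 rather than C-7.
That gives the hydroxyl at C-4; a chloro group at C-8.
Putting it together: 8-chlorodecan-4-ol.

8-chlorodecan-4-ol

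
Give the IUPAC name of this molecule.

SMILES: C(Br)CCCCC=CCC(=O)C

10-bromodec-4-en-2-one

Counting along the main chain through the carbonyl and the multiple bond gives 10 carbons: the parent is decane.
A ketone (C=O on an internal carbon) is the principal characteristic group, giving the suffix -one.
The chain contains a C=C double bond, so the unsaturation ending is -ene.
The numbering direction is chosen so that numbering from this end puts the carbonyl group at C-2 rather than C-9.
With this numbering: the carbonyl at C-2; the double bond between C-4 and C-5; a bromo group at C-10.
The name is 10-bromodec-4-en-2-one.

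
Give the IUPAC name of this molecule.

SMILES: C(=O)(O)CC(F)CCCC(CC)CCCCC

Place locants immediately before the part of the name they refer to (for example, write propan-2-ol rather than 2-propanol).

The longest chain bearing the –COOH group is 12 carbons long (dodecane).
A carboxylic acid (terminal –COOH) is the principal characteristic group, giving the suffix -oic acid.
Choose the numbering such that the carboxylic acid carbon is C-1 by definition.
This places an ethyl group at C-7; a fluoro group at C-3.
Substituent prefixes are cited in alphabetical order (multiplying prefixes like di-/tri- are ignored for ordering).
The name is 7-ethyl-3-fluorododecanoic acid.

7-ethyl-3-fluorododecanoic acid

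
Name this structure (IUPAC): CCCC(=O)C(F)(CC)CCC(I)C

The longest carbon chain that includes the carbonyl has 9 carbons, so the parent hydride is nonane.
The principal characteristic group is a ketone (C=O on an internal carbon), named with the suffix -one.
Number the chain so that numbering from this end puts the carbonyl group at C-4 rather than C-6.
That gives the carbonyl at C-4; an ethyl group at C-5; a fluoro group at C-5; an iodo group at C-8.
Prefixes are listed alphabetically: ethyl, fluoro, iodo.
The name is 5-ethyl-5-fluoro-8-iodononan-4-one.

5-ethyl-5-fluoro-8-iodononan-4-one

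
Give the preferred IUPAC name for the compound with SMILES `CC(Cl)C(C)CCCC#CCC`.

The longest carbon chain that includes the multiple bond has 10 carbons, so the parent hydride is decane.
A C≡C triple bond in the chain gives the infix -yne-.
Number the chain so that numbering from this end puts the triple bond at C-3 rather than C-7.
That gives the triple bond between C-3 and C-4; a chloro group at C-9; a methyl group at C-8.
The substituents are ordered alphabetically, ignoring any di-/tri- multipliers.
The name is 9-chloro-8-methyldec-3-yne.

9-chloro-8-methyldec-3-yne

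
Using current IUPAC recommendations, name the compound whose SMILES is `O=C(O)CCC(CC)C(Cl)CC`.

5-chloro-4-ethylheptanoic acid

The longest carbon chain that includes the –COOH group has 7 carbons, so the parent hydride is heptane.
The highest-priority functional group is a carboxylic acid (terminal –COOH), so the name ends in -oic acid.
Choose the numbering such that the carboxylic acid carbon is C-1 by definition.
This places a chloro group at C-5; an ethyl group at C-4.
Substituent prefixes are cited in alphabetical order (multiplying prefixes like di-/tri- are ignored for ordering).
The name is 5-chloro-4-ethylheptanoic acid.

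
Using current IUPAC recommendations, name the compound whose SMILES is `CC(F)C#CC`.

The longest chain bearing the multiple bond is 5 carbons long (pentane).
There is one C≡C triple bond, indicated by the ending -yne.
The numbering direction is chosen so that numbering from this end puts the triple bond at C-2 rather than C-3.
That gives the triple bond between C-2 and C-3; a fluoro group at C-4.
The name is 4-fluoropent-2-yne.

4-fluoropent-2-yne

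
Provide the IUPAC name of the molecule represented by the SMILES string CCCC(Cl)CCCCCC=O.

The longest carbon chain that includes the –CHO group has 10 carbons, so the parent hydride is decane.
An aldehyde (terminal –CHO) is the principal characteristic group, giving the suffix -al.
Choose the numbering such that the aldehyde carbon is C-1 by definition.
That gives a chloro group at C-7.
Assembling the pieces gives 7-chlorodecanal.

7-chlorodecanal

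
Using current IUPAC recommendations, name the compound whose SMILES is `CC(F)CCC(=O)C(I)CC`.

Counting along the main chain through the carbonyl gives 8 carbons: the parent is octane.
The highest-priority functional group is a ketone (C=O on an internal carbon), so the name ends in -one.
Number the chain so that numbering from this end puts the carbonyl group at C-4 rather than C-5.
That gives the carbonyl at C-4; a fluoro group at C-7; an iodo group at C-3.
Substituent prefixes are cited in alphabetical order (multiplying prefixes like di-/tri- are ignored for ordering).
Putting it together: 7-fluoro-3-iodooctan-4-one.

7-fluoro-3-iodooctan-4-one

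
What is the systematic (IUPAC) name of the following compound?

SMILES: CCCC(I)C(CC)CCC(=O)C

Counting along the main chain through the carbonyl gives 9 carbons: the parent is nonane.
The highest-priority functional group is a ketone (C=O on an internal carbon), so the name ends in -one.
Choose the numbering such that numbering from this end puts the carbonyl group at C-2 rather than C-8.
With this numbering: the carbonyl at C-2; an ethyl group at C-5; an iodo group at C-6.
The substituents are ordered alphabetically, ignoring any di-/tri- multipliers.
Putting it together: 5-ethyl-6-iodononan-2-one.

5-ethyl-6-iodononan-2-one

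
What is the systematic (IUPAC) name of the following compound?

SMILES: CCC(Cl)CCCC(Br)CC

3-bromo-7-chlorononane

The parent chain contains 9 carbons (nonane).
Number the chain so that the locant sets are identical either way, so the alphabetically earlier bromo substituent takes the lower locant (3 rather than 7).
That gives a bromo group at C-3; a chloro group at C-7.
Prefixes are listed alphabetically: bromo, chloro.
The name is 3-bromo-7-chlorononane.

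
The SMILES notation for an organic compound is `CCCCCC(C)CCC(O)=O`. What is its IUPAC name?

4-methylnonanoic acid

The longest chain bearing the –COOH group is 9 carbons long (nonane).
The highest-priority functional group is a carboxylic acid (terminal –COOH), so the name ends in -oic acid.
Choose the numbering such that the carboxylic acid carbon is C-1 by definition.
With this numbering: a methyl group at C-4.
Putting it together: 4-methylnonanoic acid.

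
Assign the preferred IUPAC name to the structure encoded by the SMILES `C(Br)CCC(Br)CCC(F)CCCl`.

The longest continuous carbon chain has 9 atoms, so the parent hydride is nonane.
The numbering direction is chosen so that the substituent locant set {1,3,6,9} is lower than {1,4,7,9} at the first point of difference.
With this numbering: bromo groups at C-6 and C-9; a chloro group at C-1; a fluoro group at C-3.
The substituents are ordered alphabetically, ignoring any di-/tri- multipliers.
Putting it together: 6,9-dibromo-1-chloro-3-fluorononane.

6,9-dibromo-1-chloro-3-fluorononane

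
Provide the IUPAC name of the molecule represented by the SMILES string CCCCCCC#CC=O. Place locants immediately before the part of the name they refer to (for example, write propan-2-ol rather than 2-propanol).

non-2-ynal

Counting along the main chain through the –CHO group and the multiple bond gives 9 carbons: the parent is nonane.
An aldehyde (terminal –CHO) is the principal characteristic group, giving the suffix -al.
There is one C≡C triple bond, indicated by the ending -yne.
Choose the numbering such that the aldehyde carbon is C-1 by definition.
With this numbering: the triple bond between C-2 and C-3.
Putting it together: non-2-ynal.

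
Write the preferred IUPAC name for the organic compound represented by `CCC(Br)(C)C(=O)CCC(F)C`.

Counting along the main chain through the carbonyl gives 8 carbons: the parent is octane.
The principal characteristic group is a ketone (C=O on an internal carbon), named with the suffix -one.
Choose the numbering such that numbering from this end puts the carbonyl group at C-4 rather than C-5.
That gives the carbonyl at C-4; a bromo group at C-3; a fluoro group at C-7; a methyl group at C-3.
The substituents are ordered alphabetically, ignoring any di-/tri- multipliers.
Assembling the pieces gives 3-bromo-7-fluoro-3-methyloctan-4-one.

3-bromo-7-fluoro-3-methyloctan-4-one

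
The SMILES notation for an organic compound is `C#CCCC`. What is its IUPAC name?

Counting along the main chain through the multiple bond gives 5 carbons: the parent is pentane.
A C≡C triple bond in the chain gives the infix -yne-.
The numbering direction is chosen so that numbering from this end puts the triple bond at C-1 rather than C-4.
That gives the triple bond between C-1 and C-2.
Assembling the pieces gives pent-1-yne.

pent-1-yne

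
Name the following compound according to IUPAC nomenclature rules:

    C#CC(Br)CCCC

3-bromohept-1-yne

Counting along the main chain through the multiple bond gives 7 carbons: the parent is heptane.
The chain contains a C≡C triple bond, so the unsaturation ending is -yne.
Number the chain so that numbering from this end puts the triple bond at C-1 rather than C-6.
With this numbering: the triple bond between C-1 and C-2; a bromo group at C-3.
Assembling the pieces gives 3-bromohept-1-yne.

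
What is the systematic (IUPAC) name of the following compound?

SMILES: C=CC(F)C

3-fluorobut-1-ene

The longest chain bearing the multiple bond is 4 carbons long (butane).
A C=C double bond in the chain gives the infix -ene-.
Choose the numbering such that numbering from this end puts the double bond at C-1 rather than C-3.
With this numbering: the double bond between C-1 and C-2; a fluoro group at C-3.
Assembling the pieces gives 3-fluorobut-1-ene.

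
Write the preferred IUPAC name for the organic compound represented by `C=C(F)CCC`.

2-fluoropent-1-ene

Counting along the main chain through the multiple bond gives 5 carbons: the parent is pentane.
The chain contains a C=C double bond, so the unsaturation ending is -ene.
Number the chain so that numbering from this end puts the double bond at C-1 rather than C-4.
That gives the double bond between C-1 and C-2; a fluoro group at C-2.
Putting it together: 2-fluoropent-1-ene.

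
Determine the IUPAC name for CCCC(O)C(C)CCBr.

The longest chain bearing the –OH group is 7 carbons long (heptane).
The principal characteristic group is an alcohol (–OH), named with the suffix -ol.
The numbering direction is chosen so that the substituent locant set {1,3} is lower than {5,7} at the first point of difference.
With this numbering: the hydroxyl at C-4; a bromo group at C-1; a methyl group at C-3.
The substituents are ordered alphabetically, ignoring any di-/tri- multipliers.
Assembling the pieces gives 1-bromo-3-methylheptan-4-ol.

1-bromo-3-methylheptan-4-ol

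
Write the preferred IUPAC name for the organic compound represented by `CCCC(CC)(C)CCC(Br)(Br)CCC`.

4,4-dibromo-7-ethyl-7-methyldecane

The longest carbon chain is 10 atoms: the parent is decane.
The numbering direction is chosen so that the locant sets are identical either way, so the alphabetically earlier bromo substituent takes the lower locants ({4,4} rather than {7,7}, first differing at 4 vs 7).
This places two bromo groups at C-4; an ethyl group at C-7; a methyl group at C-7.
Substituent prefixes are cited in alphabetical order (multiplying prefixes like di-/tri- are ignored for ordering).
Putting it together: 4,4-dibromo-7-ethyl-7-methyldecane.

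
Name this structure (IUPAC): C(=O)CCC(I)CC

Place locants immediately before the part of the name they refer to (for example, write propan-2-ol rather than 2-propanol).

4-iodohexanal

The longest carbon chain that includes the –CHO group has 6 carbons, so the parent hydride is hexane.
An aldehyde (terminal –CHO) is the principal characteristic group, giving the suffix -al.
Choose the numbering such that the aldehyde carbon is C-1 by definition.
That gives an iodo group at C-4.
The name is 4-iodohexanal.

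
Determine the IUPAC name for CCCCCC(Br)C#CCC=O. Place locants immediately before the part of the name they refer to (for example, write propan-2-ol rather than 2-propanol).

The longest carbon chain that includes the –CHO group and the multiple bond has 10 carbons, so the parent hydride is decane.
An aldehyde (terminal –CHO) is the principal characteristic group, giving the suffix -al.
A C≡C triple bond in the chain gives the infix -yne-.
Number the chain so that the aldehyde carbon is C-1 by definition.
With this numbering: the triple bond between C-3 and C-4; a bromo group at C-5.
Putting it together: 5-bromodec-3-ynal.

5-bromodec-3-ynal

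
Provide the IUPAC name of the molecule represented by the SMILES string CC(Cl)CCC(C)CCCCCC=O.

The longest chain bearing the –CHO group is 11 carbons long (undecane).
An aldehyde (terminal –CHO) is the principal characteristic group, giving the suffix -al.
Number the chain so that the aldehyde carbon is C-1 by definition.
This places a chloro group at C-10; a methyl group at C-7.
The substituents are ordered alphabetically, ignoring any di-/tri- multipliers.
Assembling the pieces gives 10-chloro-7-methylundecanal.

10-chloro-7-methylundecanal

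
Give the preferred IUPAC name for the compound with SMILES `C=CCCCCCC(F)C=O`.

2-fluoronon-8-enal

The longest carbon chain that includes the –CHO group and the multiple bond has 9 carbons, so the parent hydride is nonane.
The highest-priority functional group is an aldehyde (terminal –CHO), so the name ends in -al.
A C=C double bond in the chain gives the infix -ene-.
Choose the numbering such that the aldehyde carbon is C-1 by definition.
This places the double bond between C-8 and C-9; a fluoro group at C-2.
The name is 2-fluoronon-8-enal.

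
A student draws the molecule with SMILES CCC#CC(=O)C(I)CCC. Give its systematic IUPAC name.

6-iodonon-3-yn-5-one

Counting along the main chain through the carbonyl and the multiple bond gives 9 carbons: the parent is nonane.
The highest-priority functional group is a ketone (C=O on an internal carbon), so the name ends in -one.
The chain contains a C≡C triple bond, so the unsaturation ending is -yne.
The numbering direction is chosen so that numbering from this end puts the triple bond at C-3 rather than C-6.
This places the carbonyl at C-5; the triple bond between C-3 and C-4; an iodo group at C-6.
Putting it together: 6-iodonon-3-yn-5-one.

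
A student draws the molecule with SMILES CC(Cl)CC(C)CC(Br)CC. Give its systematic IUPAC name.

6-bromo-2-chloro-4-methyloctane

The longest continuous carbon chain has 8 atoms, so the parent hydride is octane.
Choose the numbering such that the substituent locant set {2,4,6} is lower than {3,5,7} at the first point of difference.
With this numbering: a bromo group at C-6; a chloro group at C-2; a methyl group at C-4.
Substituent prefixes are cited in alphabetical order (multiplying prefixes like di-/tri- are ignored for ordering).
The name is 6-bromo-2-chloro-4-methyloctane.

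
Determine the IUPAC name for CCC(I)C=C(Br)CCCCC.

5-bromo-3-iododec-4-ene

Counting along the main chain through the multiple bond gives 10 carbons: the parent is decane.
The chain contains a C=C double bond, so the unsaturation ending is -ene.
Choose the numbering such that numbering from this end puts the double bond at C-4 rather than C-6.
That gives the double bond between C-4 and C-5; a bromo group at C-5; an iodo group at C-3.
Prefixes are listed alphabetically: bromo, iodo.
Putting it together: 5-bromo-3-iododec-4-ene.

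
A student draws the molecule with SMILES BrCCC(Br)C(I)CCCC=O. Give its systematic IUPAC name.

6,8-dibromo-5-iodooctanal

Counting along the main chain through the –CHO group gives 8 carbons: the parent is octane.
An aldehyde (terminal –CHO) is the principal characteristic group, giving the suffix -al.
Number the chain so that the aldehyde carbon is C-1 by definition.
With this numbering: bromo groups at C-6 and C-8; an iodo group at C-5.
The substituents are ordered alphabetically, ignoring any di-/tri- multipliers.
Assembling the pieces gives 6,8-dibromo-5-iodooctanal.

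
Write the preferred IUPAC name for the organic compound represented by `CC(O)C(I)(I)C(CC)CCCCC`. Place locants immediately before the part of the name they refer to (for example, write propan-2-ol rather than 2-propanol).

4-ethyl-3,3-diiodononan-2-ol

The longest carbon chain that includes the –OH group has 9 carbons, so the parent hydride is nonane.
An alcohol (–OH) is the principal characteristic group, giving the suffix -ol.
Choose the numbering such that numbering from this end puts the hydroxyl group at C-2 rather than C-8.
This places the hydroxyl at C-2; an ethyl group at C-4; two iodo groups at C-3.
The substituents are ordered alphabetically, ignoring any di-/tri- multipliers.
Putting it together: 4-ethyl-3,3-diiodononan-2-ol.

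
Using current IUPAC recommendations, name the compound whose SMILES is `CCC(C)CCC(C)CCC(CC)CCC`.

The parent chain contains 12 carbons (dodecane).
Number the chain so that the substituent locant set {3,6,9} is lower than {4,7,10} at the first point of difference.
This places an ethyl group at C-9; methyl groups at C-3 and C-6.
The substituents are ordered alphabetically, ignoring any di-/tri- multipliers.
Assembling the pieces gives 9-ethyl-3,6-dimethyldodecane.

9-ethyl-3,6-dimethyldodecane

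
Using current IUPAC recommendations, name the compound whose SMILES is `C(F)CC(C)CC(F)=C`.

2,6-difluoro-4-methylhex-1-ene

Counting along the main chain through the multiple bond gives 6 carbons: the parent is hexane.
There is one C=C double bond, indicated by the ending -ene.
Number the chain so that numbering from this end puts the double bond at C-1 rather than C-5.
That gives the double bond between C-1 and C-2; fluoro groups at C-2 and C-6; a methyl group at C-4.
The substituents are ordered alphabetically, ignoring any di-/tri- multipliers.
Putting it together: 2,6-difluoro-4-methylhex-1-ene.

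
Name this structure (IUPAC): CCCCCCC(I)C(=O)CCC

5-iodoundecan-4-one

The longest chain bearing the carbonyl is 11 carbons long (undecane).
The principal characteristic group is a ketone (C=O on an internal carbon), named with the suffix -one.
The numbering direction is chosen so that numbering from this end puts the carbonyl group at C-4 rather than C-8.
That gives the carbonyl at C-4; an iodo group at C-5.
The name is 5-iodoundecan-4-one.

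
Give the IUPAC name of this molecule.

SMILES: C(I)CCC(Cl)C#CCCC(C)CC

The longest carbon chain that includes the multiple bond has 11 carbons, so the parent hydride is undecane.
The chain contains a C≡C triple bond, so the unsaturation ending is -yne.
The numbering direction is chosen so that numbering from this end puts the triple bond at C-5 rather than C-6.
That gives the triple bond between C-5 and C-6; a chloro group at C-4; an iodo group at C-1; a methyl group at C-9.
Prefixes are listed alphabetically: chloro, iodo, methyl.
The name is 4-chloro-1-iodo-9-methylundec-5-yne.

4-chloro-1-iodo-9-methylundec-5-yne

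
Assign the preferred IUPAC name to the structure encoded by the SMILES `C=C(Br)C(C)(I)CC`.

The longest carbon chain that includes the multiple bond has 5 carbons, so the parent hydride is pentane.
There is one C=C double bond, indicated by the ending -ene.
The numbering direction is chosen so that numbering from this end puts the double bond at C-1 rather than C-4.
That gives the double bond between C-1 and C-2; a bromo group at C-2; an iodo group at C-3; a methyl group at C-3.
Prefixes are listed alphabetically: bromo, iodo, methyl.
Assembling the pieces gives 2-bromo-3-iodo-3-methylpent-1-ene.

2-bromo-3-iodo-3-methylpent-1-ene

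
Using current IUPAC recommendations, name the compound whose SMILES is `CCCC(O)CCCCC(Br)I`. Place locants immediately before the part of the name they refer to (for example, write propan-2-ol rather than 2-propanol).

9-bromo-9-iodononan-4-ol

Counting along the main chain through the –OH group gives 9 carbons: the parent is nonane.
An alcohol (–OH) is the principal characteristic group, giving the suffix -ol.
Choose the numbering such that numbering from this end puts the hydroxyl group at C-4 rather than C-6.
This places the hydroxyl at C-4; a bromo group at C-9; an iodo group at C-9.
The substituents are ordered alphabetically, ignoring any di-/tri- multipliers.
Assembling the pieces gives 9-bromo-9-iodononan-4-ol.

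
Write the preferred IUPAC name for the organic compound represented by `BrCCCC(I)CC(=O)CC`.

Counting along the main chain through the carbonyl gives 8 carbons: the parent is octane.
The principal characteristic group is a ketone (C=O on an internal carbon), named with the suffix -one.
Number the chain so that numbering from this end puts the carbonyl group at C-3 rather than C-6.
With this numbering: the carbonyl at C-3; a bromo group at C-8; an iodo group at C-5.
Substituent prefixes are cited in alphabetical order (multiplying prefixes like di-/tri- are ignored for ordering).
The name is 8-bromo-5-iodooctan-3-one.

8-bromo-5-iodooctan-3-one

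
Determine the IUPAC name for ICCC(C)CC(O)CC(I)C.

The longest chain bearing the –OH group is 8 carbons long (octane).
An alcohol (–OH) is the principal characteristic group, giving the suffix -ol.
Number the chain so that numbering from this end puts the hydroxyl group at C-4 rather than C-5.
This places the hydroxyl at C-4; iodo groups at C-2 and C-8; a methyl group at C-6.
Substituent prefixes are cited in alphabetical order (multiplying prefixes like di-/tri- are ignored for ordering).
Putting it together: 2,8-diiodo-6-methyloctan-4-ol.

2,8-diiodo-6-methyloctan-4-ol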